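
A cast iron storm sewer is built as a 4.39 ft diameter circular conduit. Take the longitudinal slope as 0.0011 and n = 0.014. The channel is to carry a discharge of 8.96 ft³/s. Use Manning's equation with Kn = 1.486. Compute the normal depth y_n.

Manning's equation rearranged: A R^(2/3) = nQ / (1.486·√S) = 0.014 × 8.96 / (1.486 × √0.0011) = 2.545.
Try y = 0.999 ft: A R^(2/3) = 1.829 — short.
Try y = 1.18 ft: A R^(2/3) = 2.545 — matches.

y_n = 1.18 ft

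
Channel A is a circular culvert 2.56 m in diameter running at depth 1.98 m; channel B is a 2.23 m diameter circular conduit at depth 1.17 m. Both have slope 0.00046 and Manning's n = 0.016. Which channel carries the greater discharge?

Channel A: For a circular section of diameter D = 2.56 m at depth y = 1.98 m, the central angle is θ = 2 arccos(1 − 2y/D) = 4.299 rad. Then A = (D²/8)(θ − sin θ) = 4.272 m² and P = Dθ/2 = 5.503 m. Hydraulic radius R = A/P = 4.272/5.503 = 0.7763 m. Q_A = (1/0.016)·4.272·0.7763^(2/3)·√0.00046 = 4.837 m³/s.
Channel B: For a circular section of diameter D = 2.23 m at depth y = 1.17 m, the central angle is θ = 2 arccos(1 − 2y/D) = 3.24 rad. Then A = (D²/8)(θ − sin θ) = 2.075 m² and P = Dθ/2 = 3.613 m. Hydraulic radius R = A/P = 2.075/3.613 = 0.5745 m. Q_B = (1/0.016)·2.075·0.5745^(2/3)·√0.00046 = 1.923 m³/s.
Q_A = 4.837 m³/s vs Q_B = 1.923 m³/s, so channel A carries more.

channel A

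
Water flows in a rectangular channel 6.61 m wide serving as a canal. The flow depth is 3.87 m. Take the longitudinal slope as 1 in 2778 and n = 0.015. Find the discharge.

Q = 47.6 m³/s

Flow area A = b·y = 6.61 × 3.87 = 25.58 m². Wetted perimeter P = b + 2y = 6.61 + 2×3.87 = 14.35 m.
Hydraulic radius R = A/P = 25.58/14.35 = 1.783 m.
Manning's equation: Q = (1/n) A R^(2/3) S^(1/2) = (1/0.015) × 25.58 × 1.783^(2/3) × 0.00036^(1/2) = 47.6 m³/s.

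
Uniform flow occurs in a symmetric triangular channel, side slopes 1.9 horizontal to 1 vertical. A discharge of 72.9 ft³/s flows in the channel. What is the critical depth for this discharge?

At critical depth, Q² T / (g A³) = 1, i.e. A³/T = Q²/g = 72.9²/32.2 = 165.
Trying y = 2.21 ft: A³/T = 95.16 — too small.
Trying y = 2.47 ft: A³/T = 165.9 — ≈ 165.

y_c = 2.47 ft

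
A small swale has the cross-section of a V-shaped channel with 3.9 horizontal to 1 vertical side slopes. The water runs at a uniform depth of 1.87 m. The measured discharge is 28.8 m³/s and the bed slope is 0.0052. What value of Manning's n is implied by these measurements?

n = 0.032

For a triangular section with side slope z = 3.9: A = zy² = 3.9×1.87² = 13.64 m²; P = 2y√(1+z²) = 2×1.87×4.026 = 15.06 m.
Hydraulic radius R = A/P = 13.64/15.06 = 0.9057 m.
Rearranging Manning's equation: n = (1/Q) A R^(2/3) S^(1/2) = (1/28.8) × 13.64 × 0.9057^(2/3) × √0.0052 = 0.032.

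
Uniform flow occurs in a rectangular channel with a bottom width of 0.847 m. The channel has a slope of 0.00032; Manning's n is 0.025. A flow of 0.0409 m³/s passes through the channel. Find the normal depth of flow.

Manning's equation rearranged: A R^(2/3) = nQ / (1·√S) = 0.025 × 0.0409 / (√0.00032) = 0.05716.
At y = 0.268 m: A R^(2/3) = 0.06805 — high.
At y = 0.208 m: A R^(2/3) = 0.04739 — low.
At y = 0.237 m: A R^(2/3) = 0.05716 — close enough.

y_n = 0.237 m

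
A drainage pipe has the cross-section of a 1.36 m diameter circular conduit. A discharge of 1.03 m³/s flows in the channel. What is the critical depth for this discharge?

y_c = 0.53 m

At critical depth, Q² T / (g A³) = 1, i.e. A³/T = Q²/g = 1.03²/9.81 = 0.1081.
At y = 0.58 m: A³/T = 0.1533 — high.
At y = 0.53 m: A³/T = 0.1085 — matches.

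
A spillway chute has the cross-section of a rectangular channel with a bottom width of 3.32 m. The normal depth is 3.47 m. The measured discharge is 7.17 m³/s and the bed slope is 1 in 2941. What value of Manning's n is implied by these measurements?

n = 0.032

Flow area A = b·y = 3.32 × 3.47 = 11.52 m². Wetted perimeter P = b + 2y = 3.32 + 2×3.47 = 10.26 m.
Hydraulic radius R = A/P = 11.52/10.26 = 1.123 m.
Rearranging Manning's equation: n = (1/Q) A R^(2/3) S^(1/2) = (1/7.17) × 11.52 × 1.123^(2/3) × √0.00034 = 0.032.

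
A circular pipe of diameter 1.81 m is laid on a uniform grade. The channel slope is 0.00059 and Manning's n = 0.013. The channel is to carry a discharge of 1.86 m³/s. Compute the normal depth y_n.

Manning's equation rearranged: A R^(2/3) = nQ / (1·√S) = 0.013 × 1.86 / (√0.00059) = 0.9955.
Try y = 0.924 m: A R^(2/3) = 0.7854 — too small.
Try y = 1.07 m: A R^(2/3) = 0.9959 — ≈ 0.9955.

y_n = 1.07 m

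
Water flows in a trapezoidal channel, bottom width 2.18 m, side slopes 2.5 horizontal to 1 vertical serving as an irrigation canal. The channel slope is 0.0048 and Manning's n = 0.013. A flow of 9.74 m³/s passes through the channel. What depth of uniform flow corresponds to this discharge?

y_n = 0.738 m

Manning's equation rearranged: A R^(2/3) = nQ / (1·√S) = 0.013 × 9.74 / (√0.0048) = 1.828.
Try y = 0.9 m: A R^(2/3) = 2.733 — too large.
Try y = 0.639 m: A R^(2/3) = 1.374 — too small.
Try y = 0.738 m: A R^(2/3) = 1.828 — close enough.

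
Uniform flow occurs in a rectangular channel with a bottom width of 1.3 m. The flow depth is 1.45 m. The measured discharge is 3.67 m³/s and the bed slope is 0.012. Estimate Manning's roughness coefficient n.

n = 0.033

Flow area A = b·y = 1.3 × 1.45 = 1.885 m². Wetted perimeter P = b + 2y = 1.3 + 2×1.45 = 4.2 m.
Hydraulic radius R = A/P = 1.885/4.2 = 0.4488 m.
Rearranging Manning's equation: n = (1/Q) A R^(2/3) S^(1/2) = (1/3.67) × 1.885 × 0.4488^(2/3) × √0.012 = 0.033.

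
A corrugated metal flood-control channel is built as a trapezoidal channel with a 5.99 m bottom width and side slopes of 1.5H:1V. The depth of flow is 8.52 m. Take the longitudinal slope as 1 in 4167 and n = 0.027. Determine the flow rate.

With bottom width b = 5.99 m and side slope z = 1.5: A = (b + zy)y = (5.99 + 1.5×8.52)×8.52 = 159.9 m²; P = b + 2y√(1+z²) = 5.99 + 2×8.52×1.803 = 36.71 m.
Hydraulic radius R = A/P = 159.9/36.71 = 4.356 m.
Manning's equation: Q = (1/n) A R^(2/3) S^(1/2) = (1/0.027) × 159.9 × 4.356^(2/3) × 0.00024^(1/2) = 245 m³/s.

Q = 245 m³/s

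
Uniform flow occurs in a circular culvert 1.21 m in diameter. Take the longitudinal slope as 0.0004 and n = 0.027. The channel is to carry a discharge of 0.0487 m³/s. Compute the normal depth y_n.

Manning's equation rearranged: A R^(2/3) = nQ / (1·√S) = 0.027 × 0.0487 / (√0.0004) = 0.06574.
At y = 0.357 m: A R^(2/3) = 0.09825 — too large.
At y = 0.291 m: A R^(2/3) = 0.06572 — matches.

y_n = 0.291 m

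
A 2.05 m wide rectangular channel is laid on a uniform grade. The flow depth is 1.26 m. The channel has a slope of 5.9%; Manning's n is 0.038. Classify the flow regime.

supercritical

Flow area A = b·y = 2.05 × 1.26 = 2.583 m². Wetted perimeter P = b + 2y = 2.05 + 2×1.26 = 4.57 m.
Hydraulic radius R = A/P = 2.583/4.57 = 0.5652 m.
V = (1/n) R^(2/3) √S = (1/0.038) × 0.5652^(2/3) × √0.059 = 4.37 m/s. Hydraulic depth D_h = A/T = 2.583/2.05 = 1.26 m.
Froude number Fr = V/√(g·D_h) = 4.37/√(9.81×1.26) = 1.24, which is greater than 1, so the flow is supercritical.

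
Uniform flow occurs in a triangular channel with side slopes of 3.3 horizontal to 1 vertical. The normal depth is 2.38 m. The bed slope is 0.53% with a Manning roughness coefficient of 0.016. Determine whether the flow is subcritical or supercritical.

For a triangular section with side slope z = 3.3: A = zy² = 3.3×2.38² = 18.69 m²; P = 2y√(1+z²) = 2×2.38×3.448 = 16.41 m.
Hydraulic radius R = A/P = 18.69/16.41 = 1.139 m.
V = (1/n) R^(2/3) √S = (1/0.016) × 1.139^(2/3) × √0.0053 = 4.962 m/s. Hydraulic depth D_h = A/T = 18.69/15.71 = 1.19 m.
Froude number Fr = V/√(g·D_h) = 4.962/√(9.81×1.19) = 1.45, which is greater than 1, so the flow is supercritical.

supercritical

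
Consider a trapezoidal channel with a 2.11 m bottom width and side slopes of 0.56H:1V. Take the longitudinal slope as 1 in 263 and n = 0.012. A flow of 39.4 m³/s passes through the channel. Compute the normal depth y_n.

y_n = 2.23 m

Manning's equation rearranged: A R^(2/3) = nQ / (1·√S) = 0.012 × 39.4 / (√0.003802) = 7.668.
At y = 2.57 m: A R^(2/3) = 9.954 — high.
At y = 2.23 m: A R^(2/3) = 7.675 — close enough.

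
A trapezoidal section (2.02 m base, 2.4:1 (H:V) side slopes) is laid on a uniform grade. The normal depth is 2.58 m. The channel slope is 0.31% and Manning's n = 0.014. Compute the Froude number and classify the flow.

With bottom width b = 2.02 m and side slope z = 2.4: A = (b + zy)y = (2.02 + 2.4×2.58)×2.58 = 21.19 m²; P = b + 2y√(1+z²) = 2.02 + 2×2.58×2.6 = 15.44 m.
Hydraulic radius R = A/P = 21.19/15.44 = 1.373 m.
V = (1/n) R^(2/3) √S = (1/0.014) × 1.373^(2/3) × √0.0031 = 4.912 m/s. Hydraulic depth D_h = A/T = 21.19/14.4 = 1.471 m.
Froude number Fr = V/√(g·D_h) = 4.912/√(9.81×1.471) = 1.29, which is greater than 1, so the flow is supercritical.

supercritical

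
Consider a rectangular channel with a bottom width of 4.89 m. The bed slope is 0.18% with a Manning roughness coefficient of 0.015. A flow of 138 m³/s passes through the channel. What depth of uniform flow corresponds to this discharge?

Manning's equation rearranged: A R^(2/3) = nQ / (1·√S) = 0.015 × 138 / (√0.0018) = 48.79.
Trying y = 8.34 m: A R^(2/3) = 62.36 — high.
Trying y = 5.87 m: A R^(2/3) = 41.3 — low.
Trying y = 6.75 m: A R^(2/3) = 48.75 — matches.

y_n = 6.75 m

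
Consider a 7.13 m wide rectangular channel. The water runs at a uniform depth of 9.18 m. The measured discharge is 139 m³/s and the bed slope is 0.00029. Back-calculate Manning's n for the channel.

n = 0.015

Flow area A = b·y = 7.13 × 9.18 = 65.45 m². Wetted perimeter P = b + 2y = 7.13 + 2×9.18 = 25.49 m.
Hydraulic radius R = A/P = 65.45/25.49 = 2.568 m.
Rearranging Manning's equation: n = (1/Q) A R^(2/3) S^(1/2) = (1/139) × 65.45 × 2.568^(2/3) × √0.00029 = 0.015.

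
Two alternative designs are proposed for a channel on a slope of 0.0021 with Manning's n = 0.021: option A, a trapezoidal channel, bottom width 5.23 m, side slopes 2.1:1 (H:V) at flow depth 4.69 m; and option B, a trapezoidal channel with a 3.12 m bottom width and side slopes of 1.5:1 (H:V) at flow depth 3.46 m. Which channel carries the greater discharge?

channel A

Channel A: With bottom width b = 5.23 m and side slope z = 2.1: A = (b + zy)y = (5.23 + 2.1×4.69)×4.69 = 70.72 m²; P = b + 2y√(1+z²) = 5.23 + 2×4.69×2.326 = 27.05 m. Hydraulic radius R = A/P = 70.72/27.05 = 2.615 m. Q_A = (1/0.021)·70.72·2.615^(2/3)·√0.0021 = 292.9 m³/s.
Channel B: With bottom width b = 3.12 m and side slope z = 1.5: A = (b + zy)y = (3.12 + 1.5×3.46)×3.46 = 28.75 m²; P = b + 2y√(1+z²) = 3.12 + 2×3.46×1.803 = 15.6 m. Hydraulic radius R = A/P = 28.75/15.6 = 1.844 m. Q_B = (1/0.021)·28.75·1.844^(2/3)·√0.0021 = 94.34 m³/s.
Q_A = 292.9 m³/s vs Q_B = 94.34 m³/s, so channel A carries more.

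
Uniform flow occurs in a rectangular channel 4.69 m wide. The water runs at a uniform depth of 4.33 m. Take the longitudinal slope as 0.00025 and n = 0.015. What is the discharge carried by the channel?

Q = 28.3 m³/s

Flow area A = b·y = 4.69 × 4.33 = 20.31 m². Wetted perimeter P = b + 2y = 4.69 + 2×4.33 = 13.35 m.
Hydraulic radius R = A/P = 20.31/13.35 = 1.521 m.
Manning's equation: Q = (1/n) A R^(2/3) S^(1/2) = (1/0.015) × 20.31 × 1.521^(2/3) × 0.00025^(1/2) = 28.3 m³/s.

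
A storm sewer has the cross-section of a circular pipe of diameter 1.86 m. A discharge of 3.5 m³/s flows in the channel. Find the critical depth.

y_c = 0.912 m

At critical depth, Q² T / (g A³) = 1, i.e. A³/T = Q²/g = 3.5²/9.81 = 1.249.
Trying y = 1 m: A³/T = 1.779 — over.
Trying y = 0.724 m: A³/T = 0.5167 — short.
Trying y = 0.912 m: A³/T = 1.251 — matches.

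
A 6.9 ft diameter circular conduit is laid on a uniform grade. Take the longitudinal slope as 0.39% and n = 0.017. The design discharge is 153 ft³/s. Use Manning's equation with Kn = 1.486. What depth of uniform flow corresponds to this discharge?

Manning's equation rearranged: A R^(2/3) = nQ / (1.486·√S) = 0.017 × 153 / (1.486 × √0.0039) = 28.03.
At y = 4.43 ft: A R^(2/3) = 39.97 — over.
At y = 2.44 ft: A R^(2/3) = 14.42 — short.
At y = 3.54 ft: A R^(2/3) = 28.09 — ≈ 28.03.

y_n = 3.54 ft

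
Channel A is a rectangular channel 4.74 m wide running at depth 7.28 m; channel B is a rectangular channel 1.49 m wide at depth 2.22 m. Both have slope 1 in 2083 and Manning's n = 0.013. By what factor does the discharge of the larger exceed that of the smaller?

Channel A: Flow area A = b·y = 4.74 × 7.28 = 34.51 m². Wetted perimeter P = b + 2y = 4.74 + 2×7.28 = 19.3 m. Hydraulic radius R = A/P = 34.51/19.3 = 1.788 m. Q_A = (1/0.013)·34.51·1.788^(2/3)·√0.0004801 = 85.68 m³/s.
Channel B: Flow area A = b·y = 1.49 × 2.22 = 3.308 m². Wetted perimeter P = b + 2y = 1.49 + 2×2.22 = 5.93 m. Hydraulic radius R = A/P = 3.308/5.93 = 0.5578 m. Q_B = (1/0.013)·3.308·0.5578^(2/3)·√0.0004801 = 3.778 m³/s.
The larger discharge is 85.68 m³/s and the smaller is 3.778 m³/s; the ratio is 22.7.

22.7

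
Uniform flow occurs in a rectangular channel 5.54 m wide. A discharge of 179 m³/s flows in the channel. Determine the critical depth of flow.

y_c = 4.74 m

For a rectangular channel, critical depth y_c = (q²/g)^(1/3) where q = Q/b = 179/5.54 = 32.31 m²/s.
So y_c = (32.31²/9.81)^(1/3) = 4.74 m.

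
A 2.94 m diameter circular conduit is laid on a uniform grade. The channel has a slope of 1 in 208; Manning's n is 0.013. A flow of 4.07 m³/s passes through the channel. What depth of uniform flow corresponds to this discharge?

y_n = 0.738 m

Manning's equation rearranged: A R^(2/3) = nQ / (1·√S) = 0.013 × 4.07 / (√0.004808) = 0.7631.
Try y = 0.889 m: A R^(2/3) = 1.099 — high.
Try y = 0.738 m: A R^(2/3) = 0.7635 — close enough.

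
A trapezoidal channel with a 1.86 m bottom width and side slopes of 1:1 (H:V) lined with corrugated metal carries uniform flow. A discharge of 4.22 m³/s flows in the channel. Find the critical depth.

At critical depth, Q² T / (g A³) = 1, i.e. A³/T = Q²/g = 4.22²/9.81 = 1.815.
Try y = 0.539 m: A³/T = 0.7359 — short.
Try y = 0.839 m: A³/T = 3.282 — over.
Try y = 0.706 m: A³/T = 1.817 — ≈ 1.815.

y_c = 0.706 m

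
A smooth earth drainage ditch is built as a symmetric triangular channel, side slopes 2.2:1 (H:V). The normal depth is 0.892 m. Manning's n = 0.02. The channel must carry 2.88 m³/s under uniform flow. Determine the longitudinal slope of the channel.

For a triangular section with side slope z = 2.2: A = zy² = 2.2×0.892² = 1.75 m²; P = 2y√(1+z²) = 2×0.892×2.417 = 4.311 m.
Hydraulic radius R = A/P = 1.75/4.311 = 0.406 m.
From Manning's equation, S = [nQ / (1 A R^(2/3))]² = [0.02 × 2.88 / (1 × 1.75 × 0.406^(2/3))]² = 0.0036.

S = 0.0036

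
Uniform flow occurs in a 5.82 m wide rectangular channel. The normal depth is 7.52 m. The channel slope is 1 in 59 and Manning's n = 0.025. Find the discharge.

Flow area A = b·y = 5.82 × 7.52 = 43.77 m². Wetted perimeter P = b + 2y = 5.82 + 2×7.52 = 20.86 m.
Hydraulic radius R = A/P = 43.77/20.86 = 2.098 m.
Manning's equation: Q = (1/n) A R^(2/3) S^(1/2) = (1/0.025) × 43.77 × 2.098^(2/3) × 0.01695^(1/2) = 374 m³/s.

Q = 374 m³/s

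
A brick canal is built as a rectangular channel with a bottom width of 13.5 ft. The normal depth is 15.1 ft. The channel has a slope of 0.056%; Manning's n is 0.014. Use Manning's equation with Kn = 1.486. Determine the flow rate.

Q = 1430 ft³/s

Flow area A = b·y = 13.5 × 15.1 = 203.8 ft². Wetted perimeter P = b + 2y = 13.5 + 2×15.1 = 43.7 ft.
Hydraulic radius R = A/P = 203.8/43.7 = 4.665 ft.
Manning's equation: Q = (1.486/n) A R^(2/3) S^(1/2) = (1.486/0.014) × 203.8 × 4.665^(2/3) × 0.00056^(1/2) = 1430 ft³/s.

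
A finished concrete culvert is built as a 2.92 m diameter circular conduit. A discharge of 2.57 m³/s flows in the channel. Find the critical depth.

y_c = 0.68 m

At critical depth, Q² T / (g A³) = 1, i.e. A³/T = Q²/g = 2.57²/9.81 = 0.6733.
At y = 0.515 m: A³/T = 0.2266 — too small.
At y = 0.68 m: A³/T = 0.6728 — ≈ 0.6733.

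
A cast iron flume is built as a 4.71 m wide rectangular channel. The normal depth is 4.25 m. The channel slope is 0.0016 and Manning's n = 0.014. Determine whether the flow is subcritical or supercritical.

subcritical

Flow area A = b·y = 4.71 × 4.25 = 20.02 m². Wetted perimeter P = b + 2y = 4.71 + 2×4.25 = 13.21 m.
Hydraulic radius R = A/P = 20.02/13.21 = 1.515 m.
V = (1/n) R^(2/3) √S = (1/0.014) × 1.515^(2/3) × √0.0016 = 3.769 m/s. Hydraulic depth D_h = A/T = 20.02/4.71 = 4.25 m.
Froude number Fr = V/√(g·D_h) = 3.769/√(9.81×4.25) = 0.584, which is less than 1, so the flow is subcritical.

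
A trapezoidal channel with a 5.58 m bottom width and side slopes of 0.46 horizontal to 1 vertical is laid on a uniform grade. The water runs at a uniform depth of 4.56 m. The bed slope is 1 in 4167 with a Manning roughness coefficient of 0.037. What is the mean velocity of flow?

V = 0.717 m/s

With bottom width b = 5.58 m and side slope z = 0.46: A = (b + zy)y = (5.58 + 0.46×4.56)×4.56 = 35.01 m²; P = b + 2y√(1+z²) = 5.58 + 2×4.56×1.101 = 15.62 m.
Hydraulic radius R = A/P = 35.01/15.62 = 2.242 m.
From Manning's equation, V = (1/n) R^(2/3) S^(1/2) = (1/0.037) × 2.242^(2/3) × 0.00024^(1/2) = 0.717 m/s.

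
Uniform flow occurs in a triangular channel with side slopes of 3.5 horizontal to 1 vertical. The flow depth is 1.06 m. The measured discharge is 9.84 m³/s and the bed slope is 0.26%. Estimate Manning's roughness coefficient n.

n = 0.013

For a triangular section with side slope z = 3.5: A = zy² = 3.5×1.06² = 3.933 m²; P = 2y√(1+z²) = 2×1.06×3.64 = 7.717 m.
Hydraulic radius R = A/P = 3.933/7.717 = 0.5096 m.
Rearranging Manning's equation: n = (1/Q) A R^(2/3) S^(1/2) = (1/9.84) × 3.933 × 0.5096^(2/3) × √0.0026 = 0.013.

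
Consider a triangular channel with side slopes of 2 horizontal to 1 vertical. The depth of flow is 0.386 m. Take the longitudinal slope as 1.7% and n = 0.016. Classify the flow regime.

For a triangular section with side slope z = 2: A = zy² = 2×0.386² = 0.298 m²; P = 2y√(1+z²) = 2×0.386×2.236 = 1.726 m.
Hydraulic radius R = A/P = 0.298/1.726 = 0.1726 m.
V = (1/n) R^(2/3) √S = (1/0.016) × 0.1726^(2/3) × √0.017 = 2.526 m/s. Hydraulic depth D_h = A/T = 0.298/1.544 = 0.193 m.
Froude number Fr = V/√(g·D_h) = 2.526/√(9.81×0.193) = 1.84, which is greater than 1, so the flow is supercritical.

supercritical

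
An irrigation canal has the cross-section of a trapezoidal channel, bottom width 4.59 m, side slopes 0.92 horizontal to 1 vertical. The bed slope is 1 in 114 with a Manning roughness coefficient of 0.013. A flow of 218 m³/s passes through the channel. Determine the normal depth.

Manning's equation rearranged: A R^(2/3) = nQ / (1·√S) = 0.013 × 218 / (√0.008772) = 30.26.
Trying y = 2.58 m: A R^(2/3) = 24.05 — short.
Trying y = 3.72 m: A R^(2/3) = 47.75 — over.
Trying y = 2.92 m: A R^(2/3) = 30.22 — close enough.

y_n = 2.92 m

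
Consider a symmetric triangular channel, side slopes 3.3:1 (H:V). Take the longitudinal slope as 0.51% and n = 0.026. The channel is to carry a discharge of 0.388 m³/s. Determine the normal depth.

y_n = 0.369 m

Manning's equation rearranged: A R^(2/3) = nQ / (1·√S) = 0.026 × 0.388 / (√0.0051) = 0.1413.
Try y = 0.29 m: A R^(2/3) = 0.07439 — too small.
Try y = 0.369 m: A R^(2/3) = 0.1414 — ≈ 0.1413.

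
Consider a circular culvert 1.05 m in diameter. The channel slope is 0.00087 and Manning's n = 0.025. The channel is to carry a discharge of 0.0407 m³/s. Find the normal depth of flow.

Manning's equation rearranged: A R^(2/3) = nQ / (1·√S) = 0.025 × 0.0407 / (√0.00087) = 0.0345.
Try y = 0.153 m: A R^(2/3) = 0.01625 — short.
Try y = 0.248 m: A R^(2/3) = 0.04343 — over.
Try y = 0.221 m: A R^(2/3) = 0.03447 — close enough.

y_n = 0.221 m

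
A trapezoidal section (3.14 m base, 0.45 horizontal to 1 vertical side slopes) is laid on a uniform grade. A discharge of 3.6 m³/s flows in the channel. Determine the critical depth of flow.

y_c = 0.499 m

At critical depth, Q² T / (g A³) = 1, i.e. A³/T = Q²/g = 3.6²/9.81 = 1.321.
Try y = 0.393 m: A³/T = 0.634 — too small.
Try y = 0.636 m: A³/T = 2.787 — too large.
Try y = 0.499 m: A³/T = 1.319 — close enough.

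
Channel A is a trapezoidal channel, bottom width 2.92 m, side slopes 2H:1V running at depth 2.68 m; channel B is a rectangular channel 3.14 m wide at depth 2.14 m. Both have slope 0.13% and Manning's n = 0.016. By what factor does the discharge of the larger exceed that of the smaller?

4.6

Channel A: With bottom width b = 2.92 m and side slope z = 2: A = (b + zy)y = (2.92 + 2×2.68)×2.68 = 22.19 m²; P = b + 2y√(1+z²) = 2.92 + 2×2.68×2.236 = 14.91 m. Hydraulic radius R = A/P = 22.19/14.91 = 1.489 m. Q_A = (1/0.016)·22.19·1.489^(2/3)·√0.0013 = 65.2 m³/s.
Channel B: Flow area A = b·y = 3.14 × 2.14 = 6.72 m². Wetted perimeter P = b + 2y = 3.14 + 2×2.14 = 7.42 m. Hydraulic radius R = A/P = 6.72/7.42 = 0.9056 m. Q_B = (1/0.016)·6.72·0.9056^(2/3)·√0.0013 = 14.17 m³/s.
The larger discharge is 65.2 m³/s and the smaller is 14.17 m³/s; the ratio is 4.6.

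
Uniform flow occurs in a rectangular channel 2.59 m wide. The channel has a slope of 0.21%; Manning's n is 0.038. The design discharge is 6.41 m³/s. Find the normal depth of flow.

Manning's equation rearranged: A R^(2/3) = nQ / (1·√S) = 0.038 × 6.41 / (√0.0021) = 5.315.
Try y = 2.53 m: A R^(2/3) = 5.91 — over.
Try y = 1.7 m: A R^(2/3) = 3.586 — short.
Try y = 2.32 m: A R^(2/3) = 5.312 — ≈ 5.315.

y_n = 2.32 m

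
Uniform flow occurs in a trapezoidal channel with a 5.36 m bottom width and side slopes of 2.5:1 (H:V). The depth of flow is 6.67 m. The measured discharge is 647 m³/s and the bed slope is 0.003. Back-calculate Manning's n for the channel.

With bottom width b = 5.36 m and side slope z = 2.5: A = (b + zy)y = (5.36 + 2.5×6.67)×6.67 = 147 m²; P = b + 2y√(1+z²) = 5.36 + 2×6.67×2.693 = 41.28 m.
Hydraulic radius R = A/P = 147/41.28 = 3.56 m.
Rearranging Manning's equation: n = (1/Q) A R^(2/3) S^(1/2) = (1/647) × 147 × 3.56^(2/3) × √0.003 = 0.029.

n = 0.029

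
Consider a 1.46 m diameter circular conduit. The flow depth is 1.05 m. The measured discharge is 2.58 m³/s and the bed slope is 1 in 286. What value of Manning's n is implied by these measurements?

n = 0.017

For a circular section of diameter D = 1.46 m at depth y = 1.05 m, the central angle is θ = 2 arccos(1 − 2y/D) = 4.049 rad. Then A = (D²/8)(θ − sin θ) = 1.289 m² and P = Dθ/2 = 2.956 m.
Hydraulic radius R = A/P = 1.289/2.956 = 0.436 m.
Rearranging Manning's equation: n = (1/Q) A R^(2/3) S^(1/2) = (1/2.58) × 1.289 × 0.436^(2/3) × √0.003497 = 0.017.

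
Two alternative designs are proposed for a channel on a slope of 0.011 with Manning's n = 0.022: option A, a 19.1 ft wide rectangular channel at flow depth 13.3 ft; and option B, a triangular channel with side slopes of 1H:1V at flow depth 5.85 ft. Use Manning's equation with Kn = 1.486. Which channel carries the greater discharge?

channel A

Channel A: Flow area A = b·y = 19.1 × 13.3 = 254 ft². Wetted perimeter P = b + 2y = 19.1 + 2×13.3 = 45.7 ft. Hydraulic radius R = A/P = 254/45.7 = 5.559 ft. Q_A = (1.486/0.022)·254·5.559^(2/3)·√0.011 = 5647 ft³/s.
Channel B: For a triangular section with side slope z = 1: A = zy² = 1×5.85² = 34.22 ft²; P = 2y√(1+z²) = 2×5.85×1.414 = 16.55 ft. Hydraulic radius R = A/P = 34.22/16.55 = 2.068 ft. Q_B = (1.486/0.022)·34.22·2.068^(2/3)·√0.011 = 393.6 ft³/s.
Q_A = 5647 ft³/s vs Q_B = 393.6 ft³/s, so channel A carries more.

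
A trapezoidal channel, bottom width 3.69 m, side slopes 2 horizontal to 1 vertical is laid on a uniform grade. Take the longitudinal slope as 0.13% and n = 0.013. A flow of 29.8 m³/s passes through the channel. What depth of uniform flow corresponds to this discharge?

Manning's equation rearranged: A R^(2/3) = nQ / (1·√S) = 0.013 × 29.8 / (√0.0013) = 10.74.
At y = 1.94 m: A R^(2/3) = 16.47 — high.
At y = 1.57 m: A R^(2/3) = 10.73 — close enough.

y_n = 1.57 m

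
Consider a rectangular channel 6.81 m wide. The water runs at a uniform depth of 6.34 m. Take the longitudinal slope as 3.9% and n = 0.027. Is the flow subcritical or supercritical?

Flow area A = b·y = 6.81 × 6.34 = 43.18 m². Wetted perimeter P = b + 2y = 6.81 + 2×6.34 = 19.49 m.
Hydraulic radius R = A/P = 43.18/19.49 = 2.215 m.
V = (1/n) R^(2/3) √S = (1/0.027) × 2.215^(2/3) × √0.039 = 12.43 m/s. Hydraulic depth D_h = A/T = 43.18/6.81 = 6.34 m.
Froude number Fr = V/√(g·D_h) = 12.43/√(9.81×6.34) = 1.58, which is greater than 1, so the flow is supercritical.

supercritical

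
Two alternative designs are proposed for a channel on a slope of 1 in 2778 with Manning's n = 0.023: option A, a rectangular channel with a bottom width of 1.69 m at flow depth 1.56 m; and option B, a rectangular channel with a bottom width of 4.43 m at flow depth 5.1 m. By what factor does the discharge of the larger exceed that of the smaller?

17.1

Channel A: Flow area A = b·y = 1.69 × 1.56 = 2.636 m². Wetted perimeter P = b + 2y = 1.69 + 2×1.56 = 4.81 m. Hydraulic radius R = A/P = 2.636/4.81 = 0.5481 m. Q_A = (1/0.023)·2.636·0.5481^(2/3)·√0.00036 = 1.457 m³/s.
Channel B: Flow area A = b·y = 4.43 × 5.1 = 22.59 m². Wetted perimeter P = b + 2y = 4.43 + 2×5.1 = 14.63 m. Hydraulic radius R = A/P = 22.59/14.63 = 1.544 m. Q_B = (1/0.023)·22.59·1.544^(2/3)·√0.00036 = 24.9 m³/s.
The larger discharge is 24.9 m³/s and the smaller is 1.457 m³/s; the ratio is 17.1.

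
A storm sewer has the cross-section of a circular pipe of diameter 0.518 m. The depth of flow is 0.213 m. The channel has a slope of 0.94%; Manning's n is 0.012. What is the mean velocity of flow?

For a circular section of diameter D = 0.518 m at depth y = 0.213 m, the central angle is θ = 2 arccos(1 − 2y/D) = 2.784 rad. Then A = (D²/8)(θ − sin θ) = 0.08167 m² and P = Dθ/2 = 0.7212 m.
Hydraulic radius R = A/P = 0.08167/0.7212 = 0.1132 m.
From Manning's equation, V = (1/n) R^(2/3) S^(1/2) = (1/0.012) × 0.1132^(2/3) × 0.0094^(1/2) = 1.89 m/s.

V = 1.89 m/s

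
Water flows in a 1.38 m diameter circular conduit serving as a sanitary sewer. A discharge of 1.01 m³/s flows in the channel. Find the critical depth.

y_c = 0.522 m

At critical depth, Q² T / (g A³) = 1, i.e. A³/T = Q²/g = 1.01²/9.81 = 0.104.
At y = 0.59 m: A³/T = 0.1665 — too large.
At y = 0.37 m: A³/T = 0.02747 — too small.
At y = 0.522 m: A³/T = 0.104 — matches.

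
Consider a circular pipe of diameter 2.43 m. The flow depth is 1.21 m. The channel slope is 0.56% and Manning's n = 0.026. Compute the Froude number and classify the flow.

subcritical

For a circular section of diameter D = 2.43 m at depth y = 1.21 m, the central angle is θ = 2 arccos(1 − 2y/D) = 3.133 rad. Then A = (D²/8)(θ − sin θ) = 2.307 m² and P = Dθ/2 = 3.807 m.
Hydraulic radius R = A/P = 2.307/3.807 = 0.6059 m.
V = (1/n) R^(2/3) √S = (1/0.026) × 0.6059^(2/3) × √0.0056 = 2.061 m/s. Hydraulic depth D_h = A/T = 2.307/2.43 = 0.9493 m.
Froude number Fr = V/√(g·D_h) = 2.061/√(9.81×0.9493) = 0.675, which is less than 1, so the flow is subcritical.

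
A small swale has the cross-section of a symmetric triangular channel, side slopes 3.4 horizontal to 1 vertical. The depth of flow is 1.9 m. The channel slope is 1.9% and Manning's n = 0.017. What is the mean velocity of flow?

V = 7.62 m/s

For a triangular section with side slope z = 3.4: A = zy² = 3.4×1.9² = 12.27 m²; P = 2y√(1+z²) = 2×1.9×3.544 = 13.47 m.
Hydraulic radius R = A/P = 12.27/13.47 = 0.9114 m.
From Manning's equation, V = (1/n) R^(2/3) S^(1/2) = (1/0.017) × 0.9114^(2/3) × 0.019^(1/2) = 7.62 m/s.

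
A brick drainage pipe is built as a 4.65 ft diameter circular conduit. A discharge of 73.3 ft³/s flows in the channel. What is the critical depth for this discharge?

y_c = 2.47 ft

At critical depth, Q² T / (g A³) = 1, i.e. A³/T = Q²/g = 73.3²/32.2 = 166.9.
At y = 2.81 ft: A³/T = 271.6 — over.
At y = 2.14 ft: A³/T = 95.9 — short.
At y = 2.47 ft: A³/T = 165.9 — ≈ 166.9.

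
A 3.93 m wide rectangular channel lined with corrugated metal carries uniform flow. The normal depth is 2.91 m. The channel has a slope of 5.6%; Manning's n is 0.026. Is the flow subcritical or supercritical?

Flow area A = b·y = 3.93 × 2.91 = 11.44 m². Wetted perimeter P = b + 2y = 3.93 + 2×2.91 = 9.75 m.
Hydraulic radius R = A/P = 11.44/9.75 = 1.173 m.
V = (1/n) R^(2/3) √S = (1/0.026) × 1.173^(2/3) × √0.056 = 10.12 m/s. Hydraulic depth D_h = A/T = 11.44/3.93 = 2.91 m.
Froude number Fr = V/√(g·D_h) = 10.12/√(9.81×2.91) = 1.89, which is greater than 1, so the flow is supercritical.

supercritical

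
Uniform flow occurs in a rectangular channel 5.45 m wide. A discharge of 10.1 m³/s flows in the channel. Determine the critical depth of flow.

y_c = 0.705 m

For a rectangular channel, critical depth y_c = (q²/g)^(1/3) where q = Q/b = 10.1/5.45 = 1.853 m²/s.
So y_c = (1.853²/9.81)^(1/3) = 0.705 m.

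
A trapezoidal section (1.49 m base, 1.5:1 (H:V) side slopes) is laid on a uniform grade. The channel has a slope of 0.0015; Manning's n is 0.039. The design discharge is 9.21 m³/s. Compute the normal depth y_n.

y_n = 2.01 m

Manning's equation rearranged: A R^(2/3) = nQ / (1·√S) = 0.039 × 9.21 / (√0.0015) = 9.274.
At y = 2.4 m: A R^(2/3) = 13.83 — over.
At y = 2.01 m: A R^(2/3) = 9.273 — matches.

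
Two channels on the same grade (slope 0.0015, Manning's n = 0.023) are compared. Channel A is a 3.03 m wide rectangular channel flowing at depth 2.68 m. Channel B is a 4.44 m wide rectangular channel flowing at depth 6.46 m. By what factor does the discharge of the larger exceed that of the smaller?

5.05

Channel A: Flow area A = b·y = 3.03 × 2.68 = 8.12 m². Wetted perimeter P = b + 2y = 3.03 + 2×2.68 = 8.39 m. Hydraulic radius R = A/P = 8.12/8.39 = 0.9679 m. Q_A = (1/0.023)·8.12·0.9679^(2/3)·√0.0015 = 13.38 m³/s.
Channel B: Flow area A = b·y = 4.44 × 6.46 = 28.68 m². Wetted perimeter P = b + 2y = 4.44 + 2×6.46 = 17.36 m. Hydraulic radius R = A/P = 28.68/17.36 = 1.652 m. Q_B = (1/0.023)·28.68·1.652^(2/3)·√0.0015 = 67.5 m³/s.
The larger discharge is 67.5 m³/s and the smaller is 13.38 m³/s; the ratio is 5.05.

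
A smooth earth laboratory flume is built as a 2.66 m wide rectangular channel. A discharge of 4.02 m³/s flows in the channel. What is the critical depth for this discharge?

For a rectangular channel, critical depth y_c = (q²/g)^(1/3) where q = Q/b = 4.02/2.66 = 1.511 m²/s.
So y_c = (1.511²/9.81)^(1/3) = 0.615 m.

y_c = 0.615 m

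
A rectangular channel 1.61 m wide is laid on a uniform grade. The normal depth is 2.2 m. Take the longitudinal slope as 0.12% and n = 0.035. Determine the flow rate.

Q = 2.46 m³/s

Flow area A = b·y = 1.61 × 2.2 = 3.542 m². Wetted perimeter P = b + 2y = 1.61 + 2×2.2 = 6.01 m.
Hydraulic radius R = A/P = 3.542/6.01 = 0.5894 m.
Manning's equation: Q = (1/n) A R^(2/3) S^(1/2) = (1/0.035) × 3.542 × 0.5894^(2/3) × 0.0012^(1/2) = 2.46 m³/s.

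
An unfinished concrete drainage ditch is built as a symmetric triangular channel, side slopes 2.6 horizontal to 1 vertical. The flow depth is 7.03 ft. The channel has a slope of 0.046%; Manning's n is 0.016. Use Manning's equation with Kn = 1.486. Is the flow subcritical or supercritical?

subcritical

For a triangular section with side slope z = 2.6: A = zy² = 2.6×7.03² = 128.5 ft²; P = 2y√(1+z²) = 2×7.03×2.786 = 39.17 ft.
Hydraulic radius R = A/P = 128.5/39.17 = 3.281 ft.
V = (1.486/n) R^(2/3) √S = (1.486/0.016) × 3.281^(2/3) × √0.00046 = 4.398 ft/s. Hydraulic depth D_h = A/T = 128.5/36.56 = 3.515 ft.
Froude number Fr = V/√(g·D_h) = 4.398/√(32.2×3.515) = 0.413, which is less than 1, so the flow is subcritical.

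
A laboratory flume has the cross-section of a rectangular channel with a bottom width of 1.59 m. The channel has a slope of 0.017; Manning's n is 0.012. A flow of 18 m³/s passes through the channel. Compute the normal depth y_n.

y_n = 1.59 m

Manning's equation rearranged: A R^(2/3) = nQ / (1·√S) = 0.012 × 18 / (√0.017) = 1.657.
At y = 1.18 m: A R^(2/3) = 1.142 — too small.
At y = 1.78 m: A R^(2/3) = 1.899 — too large.
At y = 1.59 m: A R^(2/3) = 1.656 — matches.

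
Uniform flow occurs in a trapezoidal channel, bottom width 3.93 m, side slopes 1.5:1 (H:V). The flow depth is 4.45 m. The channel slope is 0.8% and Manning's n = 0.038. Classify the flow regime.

With bottom width b = 3.93 m and side slope z = 1.5: A = (b + zy)y = (3.93 + 1.5×4.45)×4.45 = 47.19 m²; P = b + 2y√(1+z²) = 3.93 + 2×4.45×1.803 = 19.97 m.
Hydraulic radius R = A/P = 47.19/19.97 = 2.363 m.
V = (1/n) R^(2/3) √S = (1/0.038) × 2.363^(2/3) × √0.008 = 4.175 m/s. Hydraulic depth D_h = A/T = 47.19/17.28 = 2.731 m.
Froude number Fr = V/√(g·D_h) = 4.175/√(9.81×2.731) = 0.807, which is less than 1, so the flow is subcritical.

subcritical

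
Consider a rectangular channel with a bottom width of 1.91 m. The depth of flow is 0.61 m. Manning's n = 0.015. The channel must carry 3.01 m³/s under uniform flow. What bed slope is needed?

S = 0.00561

Flow area A = b·y = 1.91 × 0.61 = 1.165 m². Wetted perimeter P = b + 2y = 1.91 + 2×0.61 = 3.13 m.
Hydraulic radius R = A/P = 1.165/3.13 = 0.3722 m.
From Manning's equation, S = [nQ / (1 A R^(2/3))]² = [0.015 × 3.01 / (1 × 1.165 × 0.3722^(2/3))]² = 0.00561.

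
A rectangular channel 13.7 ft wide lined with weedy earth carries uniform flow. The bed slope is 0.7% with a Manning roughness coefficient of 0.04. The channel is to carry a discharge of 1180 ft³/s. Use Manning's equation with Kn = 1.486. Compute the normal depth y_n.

Manning's equation rearranged: A R^(2/3) = nQ / (1.486·√S) = 0.04 × 1180 / (1.486 × √0.007) = 379.6.
Trying y = 13.6 ft: A R^(2/3) = 512 — too large.
Trying y = 10.7 ft: A R^(2/3) = 380.2 — close enough.

y_n = 10.7 ft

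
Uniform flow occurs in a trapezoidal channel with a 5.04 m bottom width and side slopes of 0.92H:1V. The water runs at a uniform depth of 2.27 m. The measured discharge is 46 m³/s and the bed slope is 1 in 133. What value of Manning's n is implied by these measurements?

With bottom width b = 5.04 m and side slope z = 0.92: A = (b + zy)y = (5.04 + 0.92×2.27)×2.27 = 16.18 m²; P = b + 2y√(1+z²) = 5.04 + 2×2.27×1.359 = 11.21 m.
Hydraulic radius R = A/P = 16.18/11.21 = 1.444 m.
Rearranging Manning's equation: n = (1/Q) A R^(2/3) S^(1/2) = (1/46) × 16.18 × 1.444^(2/3) × √0.007519 = 0.039.

n = 0.039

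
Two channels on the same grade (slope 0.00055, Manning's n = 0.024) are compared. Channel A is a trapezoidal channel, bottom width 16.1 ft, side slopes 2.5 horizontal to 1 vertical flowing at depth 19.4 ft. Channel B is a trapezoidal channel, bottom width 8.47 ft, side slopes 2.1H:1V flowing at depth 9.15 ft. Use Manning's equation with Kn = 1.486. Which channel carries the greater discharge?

Channel A: With bottom width b = 16.1 ft and side slope z = 2.5: A = (b + zy)y = (16.1 + 2.5×19.4)×19.4 = 1253 ft²; P = b + 2y√(1+z²) = 16.1 + 2×19.4×2.693 = 120.6 ft. Hydraulic radius R = A/P = 1253/120.6 = 10.39 ft. Q_A = (1.486/0.024)·1253·10.39^(2/3)·√0.00055 = 8667 ft³/s.
Channel B: With bottom width b = 8.47 ft and side slope z = 2.1: A = (b + zy)y = (8.47 + 2.1×9.15)×9.15 = 253.3 ft²; P = b + 2y√(1+z²) = 8.47 + 2×9.15×2.326 = 51.03 ft. Hydraulic radius R = A/P = 253.3/51.03 = 4.964 ft. Q_B = (1.486/0.024)·253.3·4.964^(2/3)·√0.00055 = 1070 ft³/s.
Q_A = 8667 ft³/s vs Q_B = 1070 ft³/s, so channel A carries more.

channel A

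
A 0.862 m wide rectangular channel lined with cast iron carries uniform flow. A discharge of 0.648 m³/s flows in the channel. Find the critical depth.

y_c = 0.386 m

For a rectangular channel, critical depth y_c = (q²/g)^(1/3) where q = Q/b = 0.648/0.862 = 0.7517 m²/s.
So y_c = (0.7517²/9.81)^(1/3) = 0.386 m.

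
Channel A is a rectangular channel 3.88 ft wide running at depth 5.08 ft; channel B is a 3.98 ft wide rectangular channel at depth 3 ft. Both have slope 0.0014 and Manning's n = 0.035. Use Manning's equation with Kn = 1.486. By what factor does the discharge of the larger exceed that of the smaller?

Channel A: Flow area A = b·y = 3.88 × 5.08 = 19.71 ft². Wetted perimeter P = b + 2y = 3.88 + 2×5.08 = 14.04 ft. Hydraulic radius R = A/P = 19.71/14.04 = 1.404 ft. Q_A = (1.486/0.035)·19.71·1.404^(2/3)·√0.0014 = 39.26 ft³/s.
Channel B: Flow area A = b·y = 3.98 × 3 = 11.94 ft². Wetted perimeter P = b + 2y = 3.98 + 2×3 = 9.98 ft. Hydraulic radius R = A/P = 11.94/9.98 = 1.196 ft. Q_B = (1.486/0.035)·11.94·1.196^(2/3)·√0.0014 = 21.38 ft³/s.
The larger discharge is 39.26 ft³/s and the smaller is 21.38 ft³/s; the ratio is 1.84.

1.84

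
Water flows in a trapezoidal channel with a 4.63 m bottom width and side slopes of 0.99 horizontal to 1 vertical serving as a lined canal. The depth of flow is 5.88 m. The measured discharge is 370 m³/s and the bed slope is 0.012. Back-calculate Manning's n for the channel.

With bottom width b = 4.63 m and side slope z = 0.99: A = (b + zy)y = (4.63 + 0.99×5.88)×5.88 = 61.45 m²; P = b + 2y√(1+z²) = 4.63 + 2×5.88×1.407 = 21.18 m.
Hydraulic radius R = A/P = 61.45/21.18 = 2.902 m.
Rearranging Manning's equation: n = (1/Q) A R^(2/3) S^(1/2) = (1/370) × 61.45 × 2.902^(2/3) × √0.012 = 0.037.

n = 0.037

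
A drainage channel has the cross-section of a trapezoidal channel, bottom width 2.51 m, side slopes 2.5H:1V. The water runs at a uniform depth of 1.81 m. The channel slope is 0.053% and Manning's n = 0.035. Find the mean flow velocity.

With bottom width b = 2.51 m and side slope z = 2.5: A = (b + zy)y = (2.51 + 2.5×1.81)×1.81 = 12.73 m²; P = b + 2y√(1+z²) = 2.51 + 2×1.81×2.693 = 12.26 m.
Hydraulic radius R = A/P = 12.73/12.26 = 1.039 m.
From Manning's equation, V = (1/n) R^(2/3) S^(1/2) = (1/0.035) × 1.039^(2/3) × 0.00053^(1/2) = 0.675 m/s.

V = 0.675 m/s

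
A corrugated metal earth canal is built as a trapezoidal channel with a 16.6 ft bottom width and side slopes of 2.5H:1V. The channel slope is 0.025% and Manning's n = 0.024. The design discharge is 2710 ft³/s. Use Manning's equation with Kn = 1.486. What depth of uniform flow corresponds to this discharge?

y_n = 13.8 ft

Manning's equation rearranged: A R^(2/3) = nQ / (1.486·√S) = 0.024 × 2710 / (1.486 × √0.00025) = 2768.
Try y = 9.81 ft: A R^(2/3) = 1304 — short.
Try y = 13.8 ft: A R^(2/3) = 2763 — matches.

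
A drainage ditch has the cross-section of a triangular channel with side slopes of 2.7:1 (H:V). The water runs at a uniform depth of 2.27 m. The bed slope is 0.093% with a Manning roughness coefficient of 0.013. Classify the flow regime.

subcritical

For a triangular section with side slope z = 2.7: A = zy² = 2.7×2.27² = 13.91 m²; P = 2y√(1+z²) = 2×2.27×2.879 = 13.07 m.
Hydraulic radius R = A/P = 13.91/13.07 = 1.064 m.
V = (1/n) R^(2/3) √S = (1/0.013) × 1.064^(2/3) × √0.00093 = 2.445 m/s. Hydraulic depth D_h = A/T = 13.91/12.26 = 1.135 m.
Froude number Fr = V/√(g·D_h) = 2.445/√(9.81×1.135) = 0.733, which is less than 1, so the flow is subcritical.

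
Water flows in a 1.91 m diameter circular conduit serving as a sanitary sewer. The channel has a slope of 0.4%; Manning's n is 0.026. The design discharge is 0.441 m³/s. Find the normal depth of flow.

y_n = 0.415 m

Manning's equation rearranged: A R^(2/3) = nQ / (1·√S) = 0.026 × 0.441 / (√0.004) = 0.1813.
At y = 0.476 m: A R^(2/3) = 0.2383 — over.
At y = 0.415 m: A R^(2/3) = 0.1812 — ≈ 0.1813.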